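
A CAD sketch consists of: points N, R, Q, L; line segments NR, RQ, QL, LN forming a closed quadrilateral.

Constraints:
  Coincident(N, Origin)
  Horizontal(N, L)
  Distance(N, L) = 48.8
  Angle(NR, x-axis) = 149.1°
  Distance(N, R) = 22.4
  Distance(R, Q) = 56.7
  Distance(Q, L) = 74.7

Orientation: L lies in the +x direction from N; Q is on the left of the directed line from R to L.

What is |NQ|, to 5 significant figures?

62.217

N is at the origin; NL is horizontal with |NL| = 48.8 and L in +x, so L = (48.8, 0). NR runs at 149.1° with |NR| = 22.4, so R = (-19.221, 11.503). Q is determined by |RQ| = 56.7 and |QL| = 74.7 together: it lies at the intersection of circle(R, 56.7) and circle(L, 74.7). With |RL| = 68.986, the foot of the radical line on RL is 17.351 from R and the perpendicular offset is √(56.7² − 17.351²) = 53.980. Taking the left-of-RL solution: Q = (6.8882, 61.834).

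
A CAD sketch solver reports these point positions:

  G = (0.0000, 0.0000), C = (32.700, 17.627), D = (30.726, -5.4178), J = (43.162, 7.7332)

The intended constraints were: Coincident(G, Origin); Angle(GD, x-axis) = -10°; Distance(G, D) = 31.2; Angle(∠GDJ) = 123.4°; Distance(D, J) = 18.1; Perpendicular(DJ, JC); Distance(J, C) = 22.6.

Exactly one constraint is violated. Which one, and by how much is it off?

Distance(J, C) = 22.6 — off by 8.20.

G = (0.00, 0.00) ✓; GD at -10.00° ✓; |GD| = 31.20 ✓; ∠GDJ = 123.4° ✓; |DJ| = 18.10 ✓; ∠(DJ, JC) = 90.00° ✓; |JC| = 14.40 ✗.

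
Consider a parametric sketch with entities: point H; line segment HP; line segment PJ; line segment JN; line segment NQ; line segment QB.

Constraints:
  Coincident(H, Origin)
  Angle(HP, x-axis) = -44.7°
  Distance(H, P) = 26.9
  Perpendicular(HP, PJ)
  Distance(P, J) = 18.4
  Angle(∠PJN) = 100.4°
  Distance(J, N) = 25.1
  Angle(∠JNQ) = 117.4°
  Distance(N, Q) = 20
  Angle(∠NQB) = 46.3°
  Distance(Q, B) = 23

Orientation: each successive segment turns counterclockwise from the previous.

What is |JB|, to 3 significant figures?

16.7

∠JNQ = 117.4° gives NQ at -172° from the x-axis; with |NQ| = 20.0, Q = (-2.13, 12.1). ∠NQB = 46.3° gives QB at -38.8° from the x-axis; with |QB| = 23.0, B = (15.8, -2.28). Then |JB| = |B − J| = 16.7.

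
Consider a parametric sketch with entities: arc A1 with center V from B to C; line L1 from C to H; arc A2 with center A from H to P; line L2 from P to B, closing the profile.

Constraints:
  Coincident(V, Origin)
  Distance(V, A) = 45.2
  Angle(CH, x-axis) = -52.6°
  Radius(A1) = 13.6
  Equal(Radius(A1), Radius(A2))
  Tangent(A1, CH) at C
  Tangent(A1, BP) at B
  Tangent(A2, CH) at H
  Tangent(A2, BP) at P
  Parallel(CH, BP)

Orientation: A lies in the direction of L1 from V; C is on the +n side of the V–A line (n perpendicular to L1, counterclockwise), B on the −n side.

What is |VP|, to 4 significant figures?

47.20

Tangency of A1 to both parallel lines with radius 13.6 puts C and B at V ± 13.6·n: C = (10.80, 8.260), B = (-10.80, -8.260). Equal radii place H and P the same way about A: H = A + 13.6·n = (38.26, -27.65), P = A − 13.6·n = (16.65, -44.17). Then |VP| = |P − V| = 47.20.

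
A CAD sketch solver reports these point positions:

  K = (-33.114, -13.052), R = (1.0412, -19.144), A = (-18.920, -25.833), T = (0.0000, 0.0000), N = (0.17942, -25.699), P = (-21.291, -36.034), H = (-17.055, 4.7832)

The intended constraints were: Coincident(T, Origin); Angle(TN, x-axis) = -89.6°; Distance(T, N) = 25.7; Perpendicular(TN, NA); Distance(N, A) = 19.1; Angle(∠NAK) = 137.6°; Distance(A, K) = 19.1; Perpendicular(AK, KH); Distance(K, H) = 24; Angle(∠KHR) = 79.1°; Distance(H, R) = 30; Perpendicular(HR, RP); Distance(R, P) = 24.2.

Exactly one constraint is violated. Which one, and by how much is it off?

Distance(R, P) = 24.2 — off by 3.80.

T = (0.00, 0.00) ✓; TN at -89.60° ✓; |TN| = 25.70 ✓; ∠(TN, NA) = 90.00° ✓; |NA| = 19.10 ✓; ∠NAK = 137.6° ✓; |AK| = 19.10 ✓; ∠(AK, KH) = 90.00° ✓; |KH| = 24.00 ✓; ∠KHR = 79.10° ✓; |HR| = 30.00 ✓; ∠(HR, RP) = 90.00° ✓; |RP| = 28.00 ✗.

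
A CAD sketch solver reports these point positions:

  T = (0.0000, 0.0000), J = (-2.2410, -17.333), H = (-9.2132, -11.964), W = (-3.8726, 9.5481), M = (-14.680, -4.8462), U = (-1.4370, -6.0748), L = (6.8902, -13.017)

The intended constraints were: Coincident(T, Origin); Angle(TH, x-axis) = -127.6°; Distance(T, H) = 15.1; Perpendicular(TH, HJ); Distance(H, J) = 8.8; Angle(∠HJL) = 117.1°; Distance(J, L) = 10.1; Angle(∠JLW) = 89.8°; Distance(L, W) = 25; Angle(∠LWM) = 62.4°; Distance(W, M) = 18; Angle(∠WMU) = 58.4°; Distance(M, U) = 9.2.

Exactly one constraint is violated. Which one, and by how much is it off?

Distance(M, U) = 9.2 — off by 4.10.

T = (0.00, 0.00) ✓; TH at -127.6° ✓; |TH| = 15.10 ✓; ∠(TH, HJ) = 90.00° ✓; |HJ| = 8.800 ✓; ∠HJL = 117.1° ✓; |JL| = 10.10 ✓; ∠JLW = 89.80° ✓; |LW| = 25.00 ✓; ∠LWM = 62.40° ✓; |WM| = 18.00 ✓; ∠WMU = 58.40° ✓; |MU| = 13.30 ✗.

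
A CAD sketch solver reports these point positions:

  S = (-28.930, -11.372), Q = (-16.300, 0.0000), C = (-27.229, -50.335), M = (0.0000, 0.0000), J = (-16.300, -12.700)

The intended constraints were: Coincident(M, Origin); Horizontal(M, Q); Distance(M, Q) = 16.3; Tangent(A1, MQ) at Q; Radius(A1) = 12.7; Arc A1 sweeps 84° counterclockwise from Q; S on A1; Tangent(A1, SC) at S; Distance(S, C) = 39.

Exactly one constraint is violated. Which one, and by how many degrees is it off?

Tangent(A1, SC) at S — off by 8.50°.

M = (0.00, 0.00) ✓; M.y = 0.00, Q.y = 0.00 ✓; |MQ| = 16.30 ✓; ∠(JQ, QM) = 90.00° ✓; |JQ| = 12.70 ✓; bearing(J→S) − bearing(J→Q) = 84.00° ✓; |JS| = 12.70 ✓; ∠(JS, SC) = 81.50° ✗; |SC| = 39.00 ✓.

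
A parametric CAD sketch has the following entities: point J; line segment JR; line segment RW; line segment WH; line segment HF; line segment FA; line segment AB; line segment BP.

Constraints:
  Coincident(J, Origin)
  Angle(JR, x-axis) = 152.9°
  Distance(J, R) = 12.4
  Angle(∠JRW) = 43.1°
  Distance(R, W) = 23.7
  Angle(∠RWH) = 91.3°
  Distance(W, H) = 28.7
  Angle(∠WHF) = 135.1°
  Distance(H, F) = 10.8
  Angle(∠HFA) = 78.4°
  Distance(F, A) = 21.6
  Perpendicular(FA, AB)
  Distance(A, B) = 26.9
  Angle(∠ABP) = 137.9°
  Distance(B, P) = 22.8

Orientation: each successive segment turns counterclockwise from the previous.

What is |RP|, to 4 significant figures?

49.68

The perpendicularity gives AB at right angles to FA, so AB runs at -105.0°; with |AB| = 26.9, B = (1.216, -18.28). ∠ABP = 137.9° gives BP at -62.90° from the x-axis; with |BP| = 22.8, P = (11.60, -38.58). Then |RP| = |P − R| = 49.68.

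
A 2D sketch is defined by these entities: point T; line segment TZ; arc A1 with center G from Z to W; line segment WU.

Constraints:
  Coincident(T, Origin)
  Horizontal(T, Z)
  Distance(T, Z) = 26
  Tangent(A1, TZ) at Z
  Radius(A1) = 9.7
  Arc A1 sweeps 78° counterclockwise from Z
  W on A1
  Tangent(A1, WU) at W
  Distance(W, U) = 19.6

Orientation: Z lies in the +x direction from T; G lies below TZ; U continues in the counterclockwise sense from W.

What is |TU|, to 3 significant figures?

29.6

T is at the origin; T and Z share the same y with |TZ| = 26.0 and Z on the +x side, so Z = (26.0, 0.00). The tangent condition forces GZ to be normal to TZ, so G = Z + (0, -9.7) = (26.0, -9.70). On A1, Z sits at bearing 90° from G; a 78° counterclockwise sweep puts W at bearing 168°, so W = G + 9.7·(cos 168°, sin 168°) = (16.5, -7.68). The tangent condition forces GW to be normal to WU, so WU runs along (−sin 168°, cos 168°); with |WU| = 19.6, U = (12.4, -26.9). Then |TU| = |U − T| = 29.6.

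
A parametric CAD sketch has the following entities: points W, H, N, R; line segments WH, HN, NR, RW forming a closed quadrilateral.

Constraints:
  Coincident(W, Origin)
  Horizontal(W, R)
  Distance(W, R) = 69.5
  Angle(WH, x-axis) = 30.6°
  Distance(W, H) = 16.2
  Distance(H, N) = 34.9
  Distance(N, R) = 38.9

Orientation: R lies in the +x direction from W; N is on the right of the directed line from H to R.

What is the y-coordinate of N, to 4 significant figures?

-19.11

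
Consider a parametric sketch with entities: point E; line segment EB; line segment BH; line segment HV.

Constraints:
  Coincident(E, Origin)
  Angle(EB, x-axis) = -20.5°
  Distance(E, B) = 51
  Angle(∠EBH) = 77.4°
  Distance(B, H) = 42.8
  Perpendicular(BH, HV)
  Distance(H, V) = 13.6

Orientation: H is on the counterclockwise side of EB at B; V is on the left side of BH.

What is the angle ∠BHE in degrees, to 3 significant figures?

57.5°

E is at the origin; EB runs at -20.5° with length 51.0, so B = 51.0·(cos -20.5°, sin -20.5°) = (47.8, -17.9). ∠EBH = 77.4°, so BH runs at -20.5° + (180° − 77.4°) = 82.1° from the x-axis; with |BH| = 42.8, H = B + 42.8·(cos 82.1°, sin 82.1°) = (53.7, 24.5). Then cos ∠BHE = HB·HE / (|HB||HE|), giving 57.5°.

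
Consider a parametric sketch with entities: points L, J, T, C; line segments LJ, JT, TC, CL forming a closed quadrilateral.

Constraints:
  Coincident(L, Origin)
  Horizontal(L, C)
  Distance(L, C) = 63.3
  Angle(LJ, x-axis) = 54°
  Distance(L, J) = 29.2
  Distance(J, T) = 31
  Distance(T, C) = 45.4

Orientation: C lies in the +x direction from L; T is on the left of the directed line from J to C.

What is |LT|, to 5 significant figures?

59.222

L is at the origin; L and C share the same y with |LC| = 63.3 and C in +x, so C = (63.3, 0). LJ runs at 54.0° with |LJ| = 29.2, so J = (17.163, 23.623). T is determined by |JT| = 31.0 and |TC| = 45.4 together: it lies at the intersection of circle(J, 31.0) and circle(C, 45.4). With |JC| = 51.833, the foot of the radical line on JC is 15.304 from J and the perpendicular offset is √(31.0² − 15.304²) = 26.959. Taking the left-of-JC solution: T = (43.072, 40.645).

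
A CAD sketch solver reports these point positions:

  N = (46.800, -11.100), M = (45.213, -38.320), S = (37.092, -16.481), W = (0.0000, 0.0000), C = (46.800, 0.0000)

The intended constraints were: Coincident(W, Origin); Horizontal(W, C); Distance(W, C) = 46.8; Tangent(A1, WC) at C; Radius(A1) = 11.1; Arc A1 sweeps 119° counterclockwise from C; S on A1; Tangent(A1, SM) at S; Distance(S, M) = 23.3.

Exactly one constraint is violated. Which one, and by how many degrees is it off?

Tangent(A1, SM) at S — off by 8.60°.

W = (0.00, 0.00) ✓; W.y = 0.00, C.y = 0.00 ✓; |WC| = 46.80 ✓; ∠(NC, CW) = 90.00° ✓; |NC| = 11.10 ✓; bearing(N→S) − bearing(N→C) = 119.0° ✓; |NS| = 11.10 ✓; ∠(NS, SM) = 98.60° ✗; |SM| = 23.30 ✓.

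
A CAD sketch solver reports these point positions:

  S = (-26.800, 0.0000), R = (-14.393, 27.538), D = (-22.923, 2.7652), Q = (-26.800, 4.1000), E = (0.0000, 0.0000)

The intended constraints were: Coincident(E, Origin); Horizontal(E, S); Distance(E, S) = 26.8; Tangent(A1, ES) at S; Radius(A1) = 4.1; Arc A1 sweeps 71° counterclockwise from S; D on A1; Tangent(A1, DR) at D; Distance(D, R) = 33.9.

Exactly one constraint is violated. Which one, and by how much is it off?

Distance(D, R) = 33.9 — off by 7.70.

E = (0.00, 0.00) ✓; E.y = 0.00, S.y = 0.00 ✓; |ES| = 26.80 ✓; ∠(QS, SE) = 90.00° ✓; |QS| = 4.100 ✓; bearing(Q→D) − bearing(Q→S) = 71.00° ✓; |QD| = 4.100 ✓; ∠(QD, DR) = 90.00° ✓; |DR| = 26.20 ✗.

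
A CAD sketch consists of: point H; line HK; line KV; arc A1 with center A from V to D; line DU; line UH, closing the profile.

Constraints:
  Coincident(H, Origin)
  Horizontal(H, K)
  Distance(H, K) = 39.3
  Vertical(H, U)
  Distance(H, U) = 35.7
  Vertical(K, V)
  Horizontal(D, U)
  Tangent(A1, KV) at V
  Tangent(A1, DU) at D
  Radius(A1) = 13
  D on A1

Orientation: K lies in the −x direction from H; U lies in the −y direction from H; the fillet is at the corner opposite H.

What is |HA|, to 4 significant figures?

34.74

H is at the origin; H and K share the same y with |HK| = 39.3 and K on the −x side, so K = (-39.30, 0.000). HU is vertical with |HU| = 35.7 and U on the −y side, so U = (0.000, -35.70). The virtual corner opposite H is at (-39.30, -35.70). A1 meets KV tangentially, so AV is at right angles to KV and since A1 is tangent to DU there, AD ⟂ DU, with radius 13.0, so the center A sits 13.0 in from both sides at A = (-26.30, -22.70). Then |HA| = |A − H| = 34.74.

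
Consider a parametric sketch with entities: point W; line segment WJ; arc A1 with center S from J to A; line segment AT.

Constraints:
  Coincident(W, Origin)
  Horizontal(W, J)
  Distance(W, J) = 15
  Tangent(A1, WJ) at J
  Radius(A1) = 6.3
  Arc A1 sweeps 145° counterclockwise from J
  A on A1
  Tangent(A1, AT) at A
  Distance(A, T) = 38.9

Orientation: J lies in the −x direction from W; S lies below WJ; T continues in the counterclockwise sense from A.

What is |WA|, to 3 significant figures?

21.9

Tangency of A1 to WJ means the radius SJ is perpendicular to WJ, so S = J + (0, -6.3) = (-15.0, -6.30). On A1, J sits at bearing 90° from S; a 145° counterclockwise sweep puts A at bearing 235°, so A = S + 6.3·(cos 235°, sin 235°) = (-18.6, -11.5). Then |WA| = |A − W| = 21.9.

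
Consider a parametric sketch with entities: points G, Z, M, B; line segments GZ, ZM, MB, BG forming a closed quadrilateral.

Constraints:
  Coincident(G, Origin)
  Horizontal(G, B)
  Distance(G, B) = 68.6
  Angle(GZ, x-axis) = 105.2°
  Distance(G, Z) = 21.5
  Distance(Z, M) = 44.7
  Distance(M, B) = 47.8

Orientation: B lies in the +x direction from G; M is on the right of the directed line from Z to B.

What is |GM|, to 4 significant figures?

26.63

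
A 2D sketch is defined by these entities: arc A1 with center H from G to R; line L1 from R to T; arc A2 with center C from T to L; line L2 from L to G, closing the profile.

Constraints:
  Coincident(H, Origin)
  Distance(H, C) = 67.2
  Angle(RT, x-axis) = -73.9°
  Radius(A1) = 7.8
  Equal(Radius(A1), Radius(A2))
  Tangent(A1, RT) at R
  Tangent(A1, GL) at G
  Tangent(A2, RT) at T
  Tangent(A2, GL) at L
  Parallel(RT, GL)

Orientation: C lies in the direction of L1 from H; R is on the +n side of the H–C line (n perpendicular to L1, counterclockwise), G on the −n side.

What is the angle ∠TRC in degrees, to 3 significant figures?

6.62°

The slot axis is L1's direction at -73.9°, so u = (cos -73.9°, sin -73.9°) = (0.277, -0.961) and n = (−sin -73.9°, cos -73.9°) = (0.961, 0.277). H is at the origin and C lies 67.2 along u from H, so C = 67.2·u = (18.6, -64.6). Tangency of A1 to both parallel lines with radius 7.8 puts R and G at H ± 7.8·n: R = (7.49, 2.16), G = (-7.49, -2.16). Equal radii place T and L the same way about C: T = C + 7.8·n = (26.1, -62.4), L = C − 7.8·n = (11.1, -66.7). Then cos ∠TRC = RT·RC / (|RT||RC|), giving 6.62°.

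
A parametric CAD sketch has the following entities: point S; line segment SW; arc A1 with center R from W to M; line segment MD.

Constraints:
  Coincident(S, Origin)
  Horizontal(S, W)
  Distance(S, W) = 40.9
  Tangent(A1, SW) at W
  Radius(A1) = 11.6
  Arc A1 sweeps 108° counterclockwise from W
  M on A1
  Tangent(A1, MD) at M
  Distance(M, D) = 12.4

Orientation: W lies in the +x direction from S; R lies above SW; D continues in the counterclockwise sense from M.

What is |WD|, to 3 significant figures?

27.9

S is at the origin; S and W share the same y with |SW| = 40.9 and W on the +x side, so W = (40.9, 0.00). The tangent condition forces RW to be normal to SW, so R = W + (0, 11.6) = (40.9, 11.6). On A1, W sits at bearing -90° from R; a 108° counterclockwise sweep puts M at bearing 18°, so M = R + 11.6·(cos 18°, sin 18°) = (51.9, 15.2). Tangency of A1 to MD means the radius RM is perpendicular to MD, so MD runs along (−sin 18°, cos 18°); with |MD| = 12.4, D = (48.1, 27.0). Then |WD| = |D − W| = 27.9.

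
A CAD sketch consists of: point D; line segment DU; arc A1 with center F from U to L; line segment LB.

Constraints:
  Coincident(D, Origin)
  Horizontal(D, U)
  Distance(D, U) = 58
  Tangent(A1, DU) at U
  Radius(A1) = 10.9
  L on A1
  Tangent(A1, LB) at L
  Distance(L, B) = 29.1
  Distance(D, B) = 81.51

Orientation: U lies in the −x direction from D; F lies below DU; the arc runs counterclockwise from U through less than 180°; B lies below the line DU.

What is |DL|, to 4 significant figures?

69.55

Checks: |FL| = 10.90 ✓; ∠(FL, LB) = 90.00° ✓; |LB| = 29.10 ✓; |DB| = 81.51 ✓.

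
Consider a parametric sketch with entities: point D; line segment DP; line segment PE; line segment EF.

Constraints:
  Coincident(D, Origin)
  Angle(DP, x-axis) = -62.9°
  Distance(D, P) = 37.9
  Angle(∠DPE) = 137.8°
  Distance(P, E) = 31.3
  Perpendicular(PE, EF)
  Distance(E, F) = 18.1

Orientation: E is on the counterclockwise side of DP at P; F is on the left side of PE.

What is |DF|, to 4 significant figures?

59.83

D is at the origin; DP runs at -62.9° with length 37.9, so P = 37.9·(cos -62.9°, sin -62.9°) = (17.27, -33.74). ∠DPE = 137.8°, so PE runs at -62.9° + (180° − 137.8°) = -20.70° from the x-axis; with |PE| = 31.3, E = P + 31.3·(cos -20.70°, sin -20.70°) = (46.54, -44.80). PE ⟂ EF; with |EF| = 18.1 on the left of PE, F = E + 18.1·(0.3535, 0.9354) = (52.94, -27.87). Then |DF| = |F − D| = 59.83.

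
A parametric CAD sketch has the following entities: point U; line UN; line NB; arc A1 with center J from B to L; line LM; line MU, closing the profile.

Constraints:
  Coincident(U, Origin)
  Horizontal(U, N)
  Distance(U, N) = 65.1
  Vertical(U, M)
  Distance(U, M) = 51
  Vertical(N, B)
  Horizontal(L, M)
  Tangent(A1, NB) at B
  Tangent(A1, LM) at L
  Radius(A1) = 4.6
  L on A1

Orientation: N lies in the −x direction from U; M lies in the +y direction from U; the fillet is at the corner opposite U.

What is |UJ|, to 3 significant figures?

76.2

U is at the origin; UN is horizontal with |UN| = 65.1 and N on the −x side, so N = (-65.1, 0.00). UM is vertical with |UM| = 51.0 and M on the +y side, so M = (0.00, 51.0). The virtual corner opposite U is at (-65.1, 51.0). Tangency of A1 to NB means the radius JB is perpendicular to NB and tangency of A1 to LM means the radius JL is perpendicular to LM, with radius 4.6, so the center J sits 4.6 in from both sides at J = (-60.5, 46.4). Then |UJ| = |J − U| = 76.2.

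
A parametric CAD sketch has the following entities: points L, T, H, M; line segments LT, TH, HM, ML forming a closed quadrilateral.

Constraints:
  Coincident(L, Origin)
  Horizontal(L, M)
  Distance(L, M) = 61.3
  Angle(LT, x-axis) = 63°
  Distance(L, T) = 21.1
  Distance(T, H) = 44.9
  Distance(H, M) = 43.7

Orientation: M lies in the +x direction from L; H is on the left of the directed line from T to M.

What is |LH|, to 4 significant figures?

63.73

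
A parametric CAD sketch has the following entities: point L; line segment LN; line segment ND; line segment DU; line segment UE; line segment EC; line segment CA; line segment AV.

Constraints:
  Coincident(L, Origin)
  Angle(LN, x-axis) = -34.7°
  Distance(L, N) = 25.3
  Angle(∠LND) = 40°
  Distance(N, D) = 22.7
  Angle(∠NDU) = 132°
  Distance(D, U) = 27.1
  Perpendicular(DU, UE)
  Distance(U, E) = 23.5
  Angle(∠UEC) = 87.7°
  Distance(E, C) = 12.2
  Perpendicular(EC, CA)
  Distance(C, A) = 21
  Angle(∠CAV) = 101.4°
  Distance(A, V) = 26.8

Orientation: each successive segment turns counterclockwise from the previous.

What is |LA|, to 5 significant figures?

12.761

L is at the origin; LN runs at -34.7° with length 25.3, so N = (20.800, -14.403). ∠LND = 40.0° gives ND at 105.30° from the x-axis; with |ND| = 22.7, D = (14.810, 7.4927). ∠NDU = 132.0° gives DU at 153.30° from the x-axis; with |DU| = 27.1, U = (-9.4000, 19.669). DU ⟂ UE, so UE runs at -116.70°; with |UE| = 23.5, E = (-19.959, -1.3250). ∠UEC = 87.7° gives EC at -24.400° from the x-axis; with |EC| = 12.2, C = (-8.8487, -6.3649). The perpendicularity gives CA at right angles to EC, so CA runs at 65.600°; with |CA| = 21.0, A = (-0.17350, 12.759). Then |LA| = |A − L| = 12.761.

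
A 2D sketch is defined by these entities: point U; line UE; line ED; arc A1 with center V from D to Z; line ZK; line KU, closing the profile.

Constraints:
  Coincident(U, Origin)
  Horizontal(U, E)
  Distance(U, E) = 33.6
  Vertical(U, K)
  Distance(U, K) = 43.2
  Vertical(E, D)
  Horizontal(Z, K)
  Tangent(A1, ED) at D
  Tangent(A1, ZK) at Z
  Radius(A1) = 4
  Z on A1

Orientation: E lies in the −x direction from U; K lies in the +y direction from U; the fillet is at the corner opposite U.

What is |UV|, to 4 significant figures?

49.12

U is at the origin; U and E share the same y with |UE| = 33.6 and E on the −x side, so E = (-33.60, 0.000). UK is vertical with |UK| = 43.2 and K on the +y side, so K = (0.000, 43.20). The virtual corner opposite U is at (-33.60, 43.20). A1 meets ED tangentially, so VD is at right angles to ED and since A1 is tangent to ZK there, VZ ⟂ ZK, with radius 4.0, so the center V sits 4.0 in from both sides at V = (-29.60, 39.20). Then |UV| = |V − U| = 49.12.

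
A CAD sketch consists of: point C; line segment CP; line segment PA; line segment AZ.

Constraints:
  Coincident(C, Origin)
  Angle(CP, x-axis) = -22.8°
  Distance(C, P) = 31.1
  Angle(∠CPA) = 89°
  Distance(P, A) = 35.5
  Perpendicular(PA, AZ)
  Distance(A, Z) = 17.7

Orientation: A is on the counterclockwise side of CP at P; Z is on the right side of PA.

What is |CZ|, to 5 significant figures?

60.025

C is at the origin; CP runs at -22.8° with length 31.1, so P = 31.1·(cos -22.8°, sin -22.8°) = (28.670, -12.052). ∠CPA = 89.0°, so PA runs at -22.8° + (180° − 89.0°) = 68.200° from the x-axis; with |PA| = 35.5, A = P + 35.5·(cos 68.200°, sin 68.200°) = (41.854, 20.910). PA ⟂ AZ; with |AZ| = 17.7 on the right of PA, Z = A + 17.7·(0.92849, -0.37137) = (58.288, 14.336). Then |CZ| = |Z − C| = 60.025.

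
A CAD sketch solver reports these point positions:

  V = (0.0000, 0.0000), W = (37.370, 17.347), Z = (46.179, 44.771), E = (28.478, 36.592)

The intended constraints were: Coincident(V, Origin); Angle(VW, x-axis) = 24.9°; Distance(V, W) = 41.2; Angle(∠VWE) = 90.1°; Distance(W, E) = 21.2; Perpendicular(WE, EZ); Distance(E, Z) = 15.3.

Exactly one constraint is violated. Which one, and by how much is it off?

Distance(E, Z) = 15.3 — off by 4.20.

V = (0.00, 0.00) ✓; VW at 24.90° ✓; |VW| = 41.20 ✓; ∠VWE = 90.10° ✓; |WE| = 21.20 ✓; ∠(WE, EZ) = 90.00° ✓; |EZ| = 19.50 ✗.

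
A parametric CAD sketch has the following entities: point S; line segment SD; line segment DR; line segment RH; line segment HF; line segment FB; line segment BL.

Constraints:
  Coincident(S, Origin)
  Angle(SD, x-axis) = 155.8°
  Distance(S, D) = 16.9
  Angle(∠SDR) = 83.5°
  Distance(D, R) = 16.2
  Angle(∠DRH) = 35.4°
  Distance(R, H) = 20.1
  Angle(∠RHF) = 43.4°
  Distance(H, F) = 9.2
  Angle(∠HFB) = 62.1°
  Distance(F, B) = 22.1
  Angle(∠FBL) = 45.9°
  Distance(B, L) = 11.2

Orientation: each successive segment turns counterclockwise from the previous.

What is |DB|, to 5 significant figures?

25.016

S is at the origin; SD runs at 155.8° with length 16.9, so D = (-15.415, 6.9277). ∠SDR = 83.5° gives DR at -107.70° from the x-axis; with |DR| = 16.2, R = (-20.340, -8.5054). ∠DRH = 35.4° gives RH at 36.900° from the x-axis; with |RH| = 20.1, H = (-4.2665, 3.5630). ∠RHF = 43.4° gives HF at 173.50° from the x-axis; with |HF| = 9.2, F = (-13.407, 4.6045). ∠HFB = 62.1° gives FB at -68.600° from the x-axis; with |FB| = 22.1, B = (-5.3436, -15.972). Then |DB| = |B − D| = 25.016.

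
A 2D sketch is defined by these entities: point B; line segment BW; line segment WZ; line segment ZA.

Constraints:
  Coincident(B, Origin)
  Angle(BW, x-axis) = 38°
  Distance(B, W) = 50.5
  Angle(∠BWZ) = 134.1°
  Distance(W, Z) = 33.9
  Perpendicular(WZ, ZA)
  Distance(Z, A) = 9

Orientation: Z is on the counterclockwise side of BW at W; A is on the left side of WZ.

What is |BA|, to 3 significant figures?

74.2

B is at the origin; BW runs at 38.0° with length 50.5, so W = 50.5·(cos 38.0°, sin 38.0°) = (39.8, 31.1). ∠BWZ = 134.1°, so WZ runs at 38.0° + (180° − 134.1°) = 83.9° from the x-axis; with |WZ| = 33.9, Z = W + 33.9·(cos 83.9°, sin 83.9°) = (43.4, 64.8). WZ ⟂ ZA; with |ZA| = 9.0 on the left of WZ, A = Z + 9.0·(-0.994, 0.106) = (34.4, 65.8). Then |BA| = |A − B| = 74.2.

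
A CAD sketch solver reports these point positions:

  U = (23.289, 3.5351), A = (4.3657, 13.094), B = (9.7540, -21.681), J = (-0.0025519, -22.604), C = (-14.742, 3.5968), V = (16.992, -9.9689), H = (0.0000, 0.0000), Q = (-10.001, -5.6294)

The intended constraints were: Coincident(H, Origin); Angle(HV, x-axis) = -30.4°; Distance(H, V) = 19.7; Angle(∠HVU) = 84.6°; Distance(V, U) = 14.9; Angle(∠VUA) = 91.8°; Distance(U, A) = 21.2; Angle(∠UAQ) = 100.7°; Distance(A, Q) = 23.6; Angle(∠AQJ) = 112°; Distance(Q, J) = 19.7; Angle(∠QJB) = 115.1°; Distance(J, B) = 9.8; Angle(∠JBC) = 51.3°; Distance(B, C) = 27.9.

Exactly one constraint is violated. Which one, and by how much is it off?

Distance(B, C) = 27.9 — off by 7.30.

H = (0.00, 0.00) ✓; HV at -30.40° ✓; |HV| = 19.70 ✓; ∠HVU = 84.60° ✓; |VU| = 14.90 ✓; ∠VUA = 91.80° ✓; |UA| = 21.20 ✓; ∠UAQ = 100.7° ✓; |AQ| = 23.60 ✓; ∠AQJ = 112.0° ✓; |QJ| = 19.70 ✓; ∠QJB = 115.1° ✓; |JB| = 9.800 ✓; ∠JBC = 51.30° ✓; |BC| = 35.20 ✗.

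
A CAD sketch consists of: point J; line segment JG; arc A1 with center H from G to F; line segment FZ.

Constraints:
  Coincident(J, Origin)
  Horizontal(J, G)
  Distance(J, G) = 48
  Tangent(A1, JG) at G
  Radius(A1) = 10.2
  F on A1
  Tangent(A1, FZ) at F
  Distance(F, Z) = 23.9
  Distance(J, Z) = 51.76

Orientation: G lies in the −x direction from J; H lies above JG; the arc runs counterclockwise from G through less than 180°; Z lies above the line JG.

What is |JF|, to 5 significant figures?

39.252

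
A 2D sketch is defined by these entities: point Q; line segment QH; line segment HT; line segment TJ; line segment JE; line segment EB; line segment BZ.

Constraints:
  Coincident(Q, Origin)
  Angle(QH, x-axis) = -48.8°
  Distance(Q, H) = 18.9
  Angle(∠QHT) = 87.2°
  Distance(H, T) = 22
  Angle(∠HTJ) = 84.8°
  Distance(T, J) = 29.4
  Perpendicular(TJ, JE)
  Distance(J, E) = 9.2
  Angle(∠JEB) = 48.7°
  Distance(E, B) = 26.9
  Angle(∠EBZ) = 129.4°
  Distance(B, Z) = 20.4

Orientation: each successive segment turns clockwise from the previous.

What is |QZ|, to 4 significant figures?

49.43

Q is at the origin; QH runs at -48.8° with length 18.9, so H = (12.45, -14.22). ∠QHT = 87.2° gives HT at -141.6° from the x-axis; with |HT| = 22.0, T = (-4.792, -27.89). ∠HTJ = 84.8° gives TJ at 123.2° from the x-axis; with |TJ| = 29.4, J = (-20.89, -3.285). The perpendicularity gives JE at right angles to TJ, so JE runs at 33.20°; with |JE| = 9.2, E = (-13.19, 1.753). ∠JEB = 48.7° gives EB at -98.10° from the x-axis; with |EB| = 26.9, B = (-16.98, -24.88). ∠EBZ = 129.4° gives BZ at -148.7° from the x-axis; with |BZ| = 20.4, Z = (-34.41, -35.48). Then |QZ| = |Z − Q| = 49.43.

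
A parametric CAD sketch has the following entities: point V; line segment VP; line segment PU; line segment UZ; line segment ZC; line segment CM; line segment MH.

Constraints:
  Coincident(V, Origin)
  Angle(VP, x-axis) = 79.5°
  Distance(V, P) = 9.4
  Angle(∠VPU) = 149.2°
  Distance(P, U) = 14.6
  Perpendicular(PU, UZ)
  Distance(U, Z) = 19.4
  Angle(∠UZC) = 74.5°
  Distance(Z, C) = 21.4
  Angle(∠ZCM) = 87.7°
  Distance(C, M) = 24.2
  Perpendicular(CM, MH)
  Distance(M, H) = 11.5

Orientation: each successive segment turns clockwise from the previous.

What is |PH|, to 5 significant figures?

13.641

∠ZCM = 87.7° gives CM at 120.90° from the x-axis; with |CM| = 24.2, M = (-4.4109, 16.454). CM ⟂ MH, so MH runs at 30.900°; with |MH| = 11.5, H = (5.4569, 22.360). Then |PH| = |H − P| = 13.641.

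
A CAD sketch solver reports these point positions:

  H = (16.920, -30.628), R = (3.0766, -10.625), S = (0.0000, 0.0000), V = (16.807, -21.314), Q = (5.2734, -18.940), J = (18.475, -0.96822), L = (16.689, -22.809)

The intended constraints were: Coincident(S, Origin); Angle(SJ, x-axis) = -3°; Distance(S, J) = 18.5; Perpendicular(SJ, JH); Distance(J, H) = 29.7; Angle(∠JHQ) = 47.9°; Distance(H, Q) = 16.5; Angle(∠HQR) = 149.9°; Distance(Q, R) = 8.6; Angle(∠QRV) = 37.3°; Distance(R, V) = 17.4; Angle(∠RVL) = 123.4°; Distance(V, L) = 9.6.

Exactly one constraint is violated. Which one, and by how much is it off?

Distance(V, L) = 9.6 — off by 8.10.

S = (0.00, 0.00) ✓; SJ at -3.000° ✓; |SJ| = 18.50 ✓; ∠(SJ, JH) = 90.00° ✓; |JH| = 29.70 ✓; ∠JHQ = 47.90° ✓; |HQ| = 16.50 ✓; ∠HQR = 149.9° ✓; |QR| = 8.600 ✓; ∠QRV = 37.30° ✓; |RV| = 17.40 ✓; ∠RVL = 123.4° ✓; |VL| = 1.500 ✗.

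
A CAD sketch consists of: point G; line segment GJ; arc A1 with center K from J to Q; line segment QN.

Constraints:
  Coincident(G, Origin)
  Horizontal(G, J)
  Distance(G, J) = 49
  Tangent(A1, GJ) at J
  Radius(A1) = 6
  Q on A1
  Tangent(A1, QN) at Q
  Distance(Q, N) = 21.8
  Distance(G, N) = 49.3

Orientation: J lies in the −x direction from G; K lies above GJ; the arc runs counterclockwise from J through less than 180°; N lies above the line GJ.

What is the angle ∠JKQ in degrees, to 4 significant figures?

85.00°

Checks: |KQ| = 6.000 ✓; ∠(KQ, QN) = 90.00° ✓; |QN| = 21.80 ✓; |GN| = 49.30 ✓.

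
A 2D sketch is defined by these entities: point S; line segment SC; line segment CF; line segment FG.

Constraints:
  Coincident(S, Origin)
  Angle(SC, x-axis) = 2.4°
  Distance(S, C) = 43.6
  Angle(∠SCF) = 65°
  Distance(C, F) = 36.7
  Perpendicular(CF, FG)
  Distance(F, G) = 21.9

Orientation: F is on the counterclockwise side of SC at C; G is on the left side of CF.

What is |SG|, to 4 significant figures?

25.38

S is at the origin; SC runs at 2.4° with length 43.6, so C = 43.6·(cos 2.4°, sin 2.4°) = (43.56, 1.826). ∠SCF = 65.0°, so CF runs at 2.4° + (180° − 65.0°) = 117.4° from the x-axis; with |CF| = 36.7, F = C + 36.7·(cos 117.4°, sin 117.4°) = (26.67, 34.41). CF ⟂ FG; with |FG| = 21.9 on the left of CF, G = F + 21.9·(-0.8878, -0.4602) = (7.229, 24.33). Then |SG| = |G − S| = 25.38.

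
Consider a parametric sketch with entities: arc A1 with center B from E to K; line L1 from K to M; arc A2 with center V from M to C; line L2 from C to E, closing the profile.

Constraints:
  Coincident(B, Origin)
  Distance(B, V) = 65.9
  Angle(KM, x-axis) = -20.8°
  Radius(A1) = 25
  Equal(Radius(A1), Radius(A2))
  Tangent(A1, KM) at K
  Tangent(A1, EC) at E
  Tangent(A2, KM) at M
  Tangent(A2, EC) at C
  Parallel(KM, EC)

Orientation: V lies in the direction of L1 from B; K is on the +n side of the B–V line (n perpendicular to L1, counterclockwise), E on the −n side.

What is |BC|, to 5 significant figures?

70.483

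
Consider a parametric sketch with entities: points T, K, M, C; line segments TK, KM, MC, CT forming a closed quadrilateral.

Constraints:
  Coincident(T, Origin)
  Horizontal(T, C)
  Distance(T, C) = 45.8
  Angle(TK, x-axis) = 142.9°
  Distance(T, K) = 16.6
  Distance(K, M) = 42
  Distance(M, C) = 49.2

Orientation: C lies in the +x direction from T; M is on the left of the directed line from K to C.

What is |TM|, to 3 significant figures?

42.9

T is at the origin; TC is horizontal with |TC| = 45.8 and C in +x, so C = (45.8, 0). TK runs at 142.9° with |TK| = 16.6, so K = (-13.2, 10.0). M is determined by |KM| = 42.0 and |MC| = 49.2 together: it lies at the intersection of circle(K, 42.0) and circle(C, 49.2). With |KC| = 59.9, the foot of the radical line on KC is 24.5 from K and the perpendicular offset is √(42.0² − 24.5²) = 34.1. Taking the left-of-KC solution: M = (16.6, 39.6).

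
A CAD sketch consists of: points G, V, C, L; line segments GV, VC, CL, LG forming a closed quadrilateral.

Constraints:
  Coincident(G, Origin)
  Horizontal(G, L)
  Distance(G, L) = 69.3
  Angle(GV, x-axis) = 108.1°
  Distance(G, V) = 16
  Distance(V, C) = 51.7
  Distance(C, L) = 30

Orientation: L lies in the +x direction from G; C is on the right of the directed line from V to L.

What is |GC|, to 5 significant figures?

41.684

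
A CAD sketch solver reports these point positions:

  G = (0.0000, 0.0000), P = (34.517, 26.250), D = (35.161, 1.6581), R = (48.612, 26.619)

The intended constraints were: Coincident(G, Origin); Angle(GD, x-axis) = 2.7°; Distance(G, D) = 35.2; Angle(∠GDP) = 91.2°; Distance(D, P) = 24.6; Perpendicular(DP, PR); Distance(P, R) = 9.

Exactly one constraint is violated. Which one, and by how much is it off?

Distance(P, R) = 9 — off by 5.10.

G = (0.00, 0.00) ✓; GD at 2.700° ✓; |GD| = 35.20 ✓; ∠GDP = 91.20° ✓; |DP| = 24.60 ✓; ∠(DP, PR) = 90.00° ✓; |PR| = 14.10 ✗.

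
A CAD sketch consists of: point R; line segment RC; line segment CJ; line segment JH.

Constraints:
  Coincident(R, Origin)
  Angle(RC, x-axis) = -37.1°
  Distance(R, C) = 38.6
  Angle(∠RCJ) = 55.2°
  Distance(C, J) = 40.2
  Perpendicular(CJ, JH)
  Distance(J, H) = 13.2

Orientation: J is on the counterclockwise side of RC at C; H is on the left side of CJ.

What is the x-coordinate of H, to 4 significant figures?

19.21

∠RCJ = 55.2°, so CJ runs at -37.1° + (180° − 55.2°) = 87.70° from the x-axis; with |CJ| = 40.2, J = C + 40.2·(cos 87.70°, sin 87.70°) = (32.40, 16.88). CJ ⟂ JH; with |JH| = 13.2 on the left of CJ, H = J + 13.2·(-0.9992, 0.04013) = (19.21, 17.41). So H.x = 19.21.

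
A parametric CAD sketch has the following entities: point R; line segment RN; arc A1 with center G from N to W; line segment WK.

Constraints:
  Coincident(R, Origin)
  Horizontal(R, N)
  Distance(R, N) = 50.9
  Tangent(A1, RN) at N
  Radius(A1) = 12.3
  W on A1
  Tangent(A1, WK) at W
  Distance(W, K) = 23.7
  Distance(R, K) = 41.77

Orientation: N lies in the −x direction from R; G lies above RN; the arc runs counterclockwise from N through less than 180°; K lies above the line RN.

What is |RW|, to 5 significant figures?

40.322

R is at the origin; RN is horizontal with |RN| = 50.9 and N on the −x side, so N = (-50.900, 0.0000). Since A1 is tangent to RN there, GN ⟂ RN, so G = N + (0, 12.3) = (-50.900, 12.300). Since GW ⟂ WK (tangency), |GK| = √(12.3² + 23.7²) = 26.702 regardless of where W sits on A1. So K lies on both circle(R, 41.77) and circle(G, 26.702); the above-RN intersection is K = (-30.064, 28.998). W is the foot of the tangent from K: W = (-39.651, 7.3242).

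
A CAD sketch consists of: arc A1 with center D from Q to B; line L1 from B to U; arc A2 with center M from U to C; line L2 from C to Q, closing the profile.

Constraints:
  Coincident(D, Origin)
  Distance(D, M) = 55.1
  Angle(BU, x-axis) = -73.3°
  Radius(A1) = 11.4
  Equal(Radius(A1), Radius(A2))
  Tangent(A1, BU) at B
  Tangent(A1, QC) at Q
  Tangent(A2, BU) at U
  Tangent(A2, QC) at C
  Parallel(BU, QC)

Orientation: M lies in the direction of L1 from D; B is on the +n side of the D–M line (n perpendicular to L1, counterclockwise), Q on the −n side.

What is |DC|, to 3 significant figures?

56.3

Tangency of A1 to both parallel lines with radius 11.4 puts B and Q at D ± 11.4·n: B = (10.9, 3.28), Q = (-10.9, -3.28). Equal radii place U and C the same way about M: U = M + 11.4·n = (26.8, -49.5), C = M − 11.4·n = (4.91, -56.1). Then |DC| = |C − D| = 56.3.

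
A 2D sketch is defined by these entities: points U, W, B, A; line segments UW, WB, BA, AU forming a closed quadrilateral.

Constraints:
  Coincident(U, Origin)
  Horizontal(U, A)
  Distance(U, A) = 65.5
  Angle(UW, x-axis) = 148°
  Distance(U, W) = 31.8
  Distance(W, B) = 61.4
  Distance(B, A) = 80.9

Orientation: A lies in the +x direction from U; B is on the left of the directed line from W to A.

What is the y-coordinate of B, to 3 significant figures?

62.5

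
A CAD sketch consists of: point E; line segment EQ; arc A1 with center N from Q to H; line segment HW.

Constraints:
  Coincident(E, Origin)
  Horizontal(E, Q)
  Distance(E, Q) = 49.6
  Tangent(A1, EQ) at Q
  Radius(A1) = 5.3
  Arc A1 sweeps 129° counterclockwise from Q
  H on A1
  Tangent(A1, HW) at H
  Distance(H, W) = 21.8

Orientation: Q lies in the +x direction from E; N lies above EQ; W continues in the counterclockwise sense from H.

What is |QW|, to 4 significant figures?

27.32

On A1, Q sits at bearing -90° from N; a 129° counterclockwise sweep puts H at bearing 39°, so H = N + 5.3·(cos 39°, sin 39°) = (53.72, 8.635). The tangent condition forces NH to be normal to HW, so HW runs along (−sin 39°, cos 39°); with |HW| = 21.8, W = (40.00, 25.58). Then |QW| = |W − Q| = 27.32.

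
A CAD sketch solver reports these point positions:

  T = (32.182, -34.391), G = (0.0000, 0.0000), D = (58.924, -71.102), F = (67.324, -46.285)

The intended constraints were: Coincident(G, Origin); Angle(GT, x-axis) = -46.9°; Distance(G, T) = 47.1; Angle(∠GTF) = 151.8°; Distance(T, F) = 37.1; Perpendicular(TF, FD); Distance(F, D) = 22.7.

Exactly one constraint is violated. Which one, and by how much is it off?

Distance(F, D) = 22.7 — off by 3.50.

G = (0.00, 0.00) ✓; GT at -46.90° ✓; |GT| = 47.10 ✓; ∠GTF = 151.8° ✓; |TF| = 37.10 ✓; ∠(TF, FD) = 90.00° ✓; |FD| = 26.20 ✗.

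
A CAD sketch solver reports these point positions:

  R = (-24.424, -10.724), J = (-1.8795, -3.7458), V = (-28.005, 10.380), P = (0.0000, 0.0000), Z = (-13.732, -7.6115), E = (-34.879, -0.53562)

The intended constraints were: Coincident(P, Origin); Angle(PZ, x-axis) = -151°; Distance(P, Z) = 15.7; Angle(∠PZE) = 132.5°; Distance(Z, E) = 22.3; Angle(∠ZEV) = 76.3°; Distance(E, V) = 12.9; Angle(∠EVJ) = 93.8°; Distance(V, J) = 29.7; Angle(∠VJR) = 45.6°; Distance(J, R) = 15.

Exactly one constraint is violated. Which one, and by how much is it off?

Distance(J, R) = 15 — off by 8.60.

P = (0.00, 0.00) ✓; PZ at -151.0° ✓; |PZ| = 15.70 ✓; ∠PZE = 132.5° ✓; |ZE| = 22.30 ✓; ∠ZEV = 76.30° ✓; |EV| = 12.90 ✓; ∠EVJ = 93.80° ✓; |VJ| = 29.70 ✓; ∠VJR = 45.60° ✓; |JR| = 23.60 ✗.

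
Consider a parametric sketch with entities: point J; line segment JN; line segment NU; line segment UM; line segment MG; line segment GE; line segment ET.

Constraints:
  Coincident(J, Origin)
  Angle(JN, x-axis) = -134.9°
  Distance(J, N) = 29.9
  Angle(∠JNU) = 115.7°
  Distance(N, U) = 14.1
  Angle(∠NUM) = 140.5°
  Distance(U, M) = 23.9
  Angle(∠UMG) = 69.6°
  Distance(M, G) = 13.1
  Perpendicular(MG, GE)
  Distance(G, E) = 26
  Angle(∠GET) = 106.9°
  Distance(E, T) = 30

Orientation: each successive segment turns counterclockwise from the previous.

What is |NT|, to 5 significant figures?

36.513

J is at the origin; JN runs at -134.9° with length 29.9, so N = (-21.106, -21.179). ∠JNU = 115.7° gives NU at -70.600° from the x-axis; with |NU| = 14.1, U = (-16.422, -34.479). ∠NUM = 140.5° gives UM at -31.100° from the x-axis; with |UM| = 23.9, M = (4.0427, -46.824). ∠UMG = 69.6° gives MG at 79.300° from the x-axis; with |MG| = 13.1, G = (6.4749, -33.952). MG is perpendicular to GE, so GE runs at 169.30°; with |GE| = 26.0, E = (-19.073, -29.124). ∠GET = 106.9° gives ET at -117.60° from the x-axis; with |ET| = 30.0, T = (-32.972, -55.710). Then |NT| = |T − N| = 36.513.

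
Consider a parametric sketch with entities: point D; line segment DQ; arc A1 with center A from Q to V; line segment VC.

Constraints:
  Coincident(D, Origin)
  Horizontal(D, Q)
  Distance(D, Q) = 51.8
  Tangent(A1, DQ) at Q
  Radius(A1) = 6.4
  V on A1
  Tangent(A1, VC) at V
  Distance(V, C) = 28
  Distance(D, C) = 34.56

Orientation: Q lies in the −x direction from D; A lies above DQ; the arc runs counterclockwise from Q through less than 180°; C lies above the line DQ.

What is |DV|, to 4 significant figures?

47.38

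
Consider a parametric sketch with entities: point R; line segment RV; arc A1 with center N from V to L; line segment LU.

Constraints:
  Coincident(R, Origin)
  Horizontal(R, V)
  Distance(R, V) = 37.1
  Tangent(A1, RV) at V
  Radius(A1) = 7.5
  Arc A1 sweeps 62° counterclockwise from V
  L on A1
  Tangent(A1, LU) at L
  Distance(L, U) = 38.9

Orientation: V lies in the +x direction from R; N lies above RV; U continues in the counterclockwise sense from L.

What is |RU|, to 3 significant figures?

72.9

On A1, V sits at bearing -90° from N; a 62° counterclockwise sweep puts L at bearing -28°, so L = N + 7.5·(cos -28°, sin -28°) = (43.7, 3.98). The tangent condition forces NL to be normal to LU, so LU runs along (−sin -28°, cos -28°); with |LU| = 38.9, U = (62.0, 38.3). Then |RU| = |U − R| = 72.9.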